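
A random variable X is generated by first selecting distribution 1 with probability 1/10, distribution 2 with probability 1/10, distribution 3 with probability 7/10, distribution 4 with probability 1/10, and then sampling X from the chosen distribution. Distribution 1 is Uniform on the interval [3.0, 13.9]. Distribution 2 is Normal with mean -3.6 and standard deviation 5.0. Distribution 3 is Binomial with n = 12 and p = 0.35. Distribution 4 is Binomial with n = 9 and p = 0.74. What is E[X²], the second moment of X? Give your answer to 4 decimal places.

For each component E[X²] = Var + (mean)², giving 1: 81.3033; 2: 37.96; 3: 20.37; 4: 46.0872.
Overall E[X²] = 0.1·81.3033 + 0.1·37.96 + 0.7·20.37 + 0.1·46.0872 = 30.7941.

30.7941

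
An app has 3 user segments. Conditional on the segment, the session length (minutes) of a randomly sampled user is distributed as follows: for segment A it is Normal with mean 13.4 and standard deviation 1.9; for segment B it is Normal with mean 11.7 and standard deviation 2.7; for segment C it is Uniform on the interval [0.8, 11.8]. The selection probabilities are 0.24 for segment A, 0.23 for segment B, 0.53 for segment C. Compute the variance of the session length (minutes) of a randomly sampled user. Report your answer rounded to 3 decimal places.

Per component, A: μ=13.4, E[X²]=183.17; B: μ=11.7, E[X²]=144.18; C: μ=6.3, E[X²]=49.7733.
E[X] = 0.24·13.4 + 0.23·11.7 + 0.53·6.3 = 9.246.
E[X²] = 0.24·183.17 + 0.23·144.18 + 0.53·49.7733 = 103.502.
Var(X) = E[X²] − (E[X])² = 103.502 − 85.4885 = 18.0136.

18.014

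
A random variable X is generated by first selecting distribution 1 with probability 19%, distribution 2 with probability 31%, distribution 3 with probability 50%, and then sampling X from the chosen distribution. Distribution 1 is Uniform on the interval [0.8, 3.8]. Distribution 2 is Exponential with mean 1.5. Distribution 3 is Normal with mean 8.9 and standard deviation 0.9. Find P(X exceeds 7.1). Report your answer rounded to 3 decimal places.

0.491

Conditional on each component, P(X > 7.1): 1: 0; 2: 0.0087971; 3: 0.97725.
By total probability, P(X > 7.1) = 0.19·0 + 0.31·0.0087971 + 0.5·0.97725 = 0.491352.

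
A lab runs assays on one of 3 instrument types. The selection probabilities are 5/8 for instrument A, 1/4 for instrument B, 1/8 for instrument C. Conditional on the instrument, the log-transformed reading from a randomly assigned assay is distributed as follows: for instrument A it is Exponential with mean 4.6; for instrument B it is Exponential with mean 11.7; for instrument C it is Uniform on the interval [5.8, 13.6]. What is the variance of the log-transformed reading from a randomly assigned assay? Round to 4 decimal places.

58.1148

Per component, A: μ=4.6, E[X²]=42.32; B: μ=11.7, E[X²]=273.78; C: μ=9.7, E[X²]=99.16.
E[X] = 0.625·4.6 + 0.25·11.7 + 0.125·9.7 = 7.0125.
E[X²] = 0.625·42.32 + 0.25·273.78 + 0.125·99.16 = 107.29.
Var(X) = E[X²] − (E[X])² = 107.29 − 49.1752 = 58.1148.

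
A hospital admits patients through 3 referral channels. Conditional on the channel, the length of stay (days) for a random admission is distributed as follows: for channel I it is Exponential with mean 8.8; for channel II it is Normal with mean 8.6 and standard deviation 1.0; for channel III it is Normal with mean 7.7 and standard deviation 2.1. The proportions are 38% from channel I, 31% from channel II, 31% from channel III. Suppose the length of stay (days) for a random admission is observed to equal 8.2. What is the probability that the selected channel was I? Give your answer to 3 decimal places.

Likelihoods f(8.2 | ·): I: 0.0447542; II: 0.36827; III: 0.184663.
Posterior ∝ prior × likelihood. Numerator for I: 0.38·0.0447542 = 0.0170066.
Normalizing constant: 0.38·0.0447542 + 0.31·0.36827 + 0.31·0.184663 = 0.188416.
P(I | observation) = 0.0170066 / 0.188416 = 0.0902609.

0.090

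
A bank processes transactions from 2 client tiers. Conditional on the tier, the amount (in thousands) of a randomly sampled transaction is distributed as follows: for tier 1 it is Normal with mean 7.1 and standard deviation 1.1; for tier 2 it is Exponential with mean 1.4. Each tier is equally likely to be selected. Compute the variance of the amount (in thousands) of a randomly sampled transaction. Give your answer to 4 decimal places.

Per component, 1: μ=7.1, E[X²]=51.62; 2: μ=1.4, E[X²]=3.92.
E[X] = 0.5·7.1 + 0.5·1.4 = 4.25.
E[X²] = 0.5·51.62 + 0.5·3.92 = 27.77.
Var(X) = E[X²] − (E[X])² = 27.77 − 18.0625 = 9.7075.

9.7075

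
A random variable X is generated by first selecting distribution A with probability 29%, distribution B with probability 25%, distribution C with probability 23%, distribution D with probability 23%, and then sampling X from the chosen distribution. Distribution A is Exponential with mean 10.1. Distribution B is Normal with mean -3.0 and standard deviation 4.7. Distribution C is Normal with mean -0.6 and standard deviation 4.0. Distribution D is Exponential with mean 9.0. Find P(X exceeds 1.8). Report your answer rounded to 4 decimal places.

0.5324

Conditional on each component, P(X > 1.8): A: 0.83676; B: 0.153562; C: 0.274253; D: 0.818731.
By total probability, P(X > 1.8) = 0.29·0.83676 + 0.25·0.153562 + 0.23·0.274253 + 0.23·0.818731 = 0.532437.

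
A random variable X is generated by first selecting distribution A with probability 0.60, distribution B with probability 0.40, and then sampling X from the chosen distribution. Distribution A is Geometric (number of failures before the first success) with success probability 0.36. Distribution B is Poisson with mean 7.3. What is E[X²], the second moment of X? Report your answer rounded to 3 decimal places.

For each component E[X²] = Var + (mean)², giving A: 8.09877; B: 60.59.
Overall E[X²] = 0.6·8.09877 + 0.4·60.59 = 29.0953.

29.095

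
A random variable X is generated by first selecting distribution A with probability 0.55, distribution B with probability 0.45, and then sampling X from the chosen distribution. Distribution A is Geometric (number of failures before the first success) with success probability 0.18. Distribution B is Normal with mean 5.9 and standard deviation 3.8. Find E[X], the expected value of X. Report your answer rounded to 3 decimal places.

5.161

Component means — A: 4.55556; B: 5.9.
E[X] = 0.55·4.55556 + 0.45·5.9 = 5.16056.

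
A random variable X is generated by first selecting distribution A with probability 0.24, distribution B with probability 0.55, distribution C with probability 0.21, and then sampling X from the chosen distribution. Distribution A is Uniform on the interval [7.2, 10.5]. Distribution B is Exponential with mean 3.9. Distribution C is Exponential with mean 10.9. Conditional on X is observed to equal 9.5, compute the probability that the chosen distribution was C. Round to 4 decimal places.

Likelihoods f(9.5 | ·): A: 0.30303; B: 0.0224408; C: 0.038376.
Posterior ∝ prior × likelihood. Numerator for C: 0.21·0.038376 = 0.00805896.
Normalizing constant: 0.24·0.30303 + 0.55·0.0224408 + 0.21·0.038376 = 0.0931287.
P(C | observation) = 0.00805896 / 0.0931287 = 0.0865358.

0.0865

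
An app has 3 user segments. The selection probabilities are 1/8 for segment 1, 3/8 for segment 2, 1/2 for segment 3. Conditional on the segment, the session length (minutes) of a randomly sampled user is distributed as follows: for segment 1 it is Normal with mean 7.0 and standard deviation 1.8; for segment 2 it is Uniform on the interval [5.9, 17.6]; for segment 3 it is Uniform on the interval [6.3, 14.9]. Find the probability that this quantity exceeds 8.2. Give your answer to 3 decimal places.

0.722

Conditional on each segment, P(X > 8.2): 1: 0.252493; 2: 0.803419; 3: 0.77907.
By total probability, P(X > 8.2) = 0.125·0.252493 + 0.375·0.803419 + 0.5·0.77907 = 0.722379.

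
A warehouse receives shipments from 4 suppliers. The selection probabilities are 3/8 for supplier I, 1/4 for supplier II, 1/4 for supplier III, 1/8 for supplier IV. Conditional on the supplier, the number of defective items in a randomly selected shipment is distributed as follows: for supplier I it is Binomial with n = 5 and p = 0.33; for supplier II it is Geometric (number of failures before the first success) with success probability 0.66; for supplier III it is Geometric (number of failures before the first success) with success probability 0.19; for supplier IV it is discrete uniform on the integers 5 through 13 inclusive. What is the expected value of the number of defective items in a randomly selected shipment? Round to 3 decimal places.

Component means — I: 1.65; II: 0.515152; III: 4.26316; IV: 9.
E[X] = 0.375·1.65 + 0.25·0.515152 + 0.25·4.26316 + 0.125·9 = 2.93833.

2.938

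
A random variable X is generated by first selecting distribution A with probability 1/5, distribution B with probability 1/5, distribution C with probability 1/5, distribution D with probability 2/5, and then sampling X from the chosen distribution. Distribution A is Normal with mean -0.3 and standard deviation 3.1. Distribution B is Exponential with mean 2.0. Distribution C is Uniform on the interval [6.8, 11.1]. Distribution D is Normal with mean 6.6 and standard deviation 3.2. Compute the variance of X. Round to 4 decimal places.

Per component, A: μ=-0.3, E[X²]=9.7; B: μ=2, E[X²]=8; C: μ=8.95, E[X²]=81.6433; D: μ=6.6, E[X²]=53.8.
E[X] = 0.2·-0.3 + 0.2·2 + 0.2·8.95 + 0.4·6.6 = 4.77.
E[X²] = 0.2·9.7 + 0.2·8 + 0.2·81.6433 + 0.4·53.8 = 41.3887.
Var(X) = E[X²] − (E[X])² = 41.3887 − 22.7529 = 18.6358.

18.6358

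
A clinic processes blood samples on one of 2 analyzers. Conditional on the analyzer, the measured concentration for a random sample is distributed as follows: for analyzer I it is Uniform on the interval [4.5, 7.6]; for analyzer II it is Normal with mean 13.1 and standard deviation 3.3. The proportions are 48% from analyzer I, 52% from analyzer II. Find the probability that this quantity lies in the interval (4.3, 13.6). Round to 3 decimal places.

Conditional on each analyzer, P(4.3 < X < 13.6): I: 1; II: 0.556385.
By total probability, P(4.3 < X < 13.6) = 0.48·1 + 0.52·0.556385 = 0.76932.

0.769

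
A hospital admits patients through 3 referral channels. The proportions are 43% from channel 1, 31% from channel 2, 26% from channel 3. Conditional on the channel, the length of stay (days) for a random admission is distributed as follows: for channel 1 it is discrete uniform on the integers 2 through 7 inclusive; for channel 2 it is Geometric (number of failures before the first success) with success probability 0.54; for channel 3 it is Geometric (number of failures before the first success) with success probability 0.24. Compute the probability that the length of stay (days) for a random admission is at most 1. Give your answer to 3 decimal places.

0.354

Conditional on each channel, P(X ≤ 1): 1: 0; 2: 0.7884; 3: 0.4224.
By total probability, P(X ≤ 1) = 0.43·0 + 0.31·0.7884 + 0.26·0.4224 = 0.354228.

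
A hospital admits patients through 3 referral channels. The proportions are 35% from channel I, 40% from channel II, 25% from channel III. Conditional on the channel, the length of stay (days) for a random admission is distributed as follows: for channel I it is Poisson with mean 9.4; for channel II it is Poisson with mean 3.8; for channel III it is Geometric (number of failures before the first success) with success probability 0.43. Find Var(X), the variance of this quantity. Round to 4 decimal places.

Per component, I: μ=9.4, E[X²]=97.76; II: μ=3.8, E[X²]=18.24; III: μ=1.32558, E[X²]=4.83991.
E[X] = 0.35·9.4 + 0.4·3.8 + 0.25·1.32558 = 5.1414.
E[X²] = 0.35·97.76 + 0.4·18.24 + 0.25·4.83991 = 42.722.
Var(X) = E[X²] − (E[X])² = 42.722 − 26.4339 = 16.288.

16.2880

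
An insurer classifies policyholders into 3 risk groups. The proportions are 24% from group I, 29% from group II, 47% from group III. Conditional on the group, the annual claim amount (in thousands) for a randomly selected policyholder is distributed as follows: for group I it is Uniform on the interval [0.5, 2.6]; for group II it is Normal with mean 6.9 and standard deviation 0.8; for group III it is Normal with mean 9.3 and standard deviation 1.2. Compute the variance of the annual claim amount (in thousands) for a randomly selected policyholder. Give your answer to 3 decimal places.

Per component, I: μ=1.55, E[X²]=2.77; II: μ=6.9, E[X²]=48.25; III: μ=9.3, E[X²]=87.93.
E[X] = 0.24·1.55 + 0.29·6.9 + 0.47·9.3 = 6.744.
E[X²] = 0.24·2.77 + 0.29·48.25 + 0.47·87.93 = 55.9844.
Var(X) = E[X²] − (E[X])² = 55.9844 − 45.4815 = 10.5029.

10.503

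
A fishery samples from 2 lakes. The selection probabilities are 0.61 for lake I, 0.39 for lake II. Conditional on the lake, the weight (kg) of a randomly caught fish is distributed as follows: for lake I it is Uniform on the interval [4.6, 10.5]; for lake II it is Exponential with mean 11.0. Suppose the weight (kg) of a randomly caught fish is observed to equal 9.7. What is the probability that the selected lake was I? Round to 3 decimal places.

0.876

Likelihoods f(9.7 | ·): I: 0.169492; II: 0.037639.
Posterior ∝ prior × likelihood. Numerator for I: 0.61·0.169492 = 0.10339.
Normalizing constant: 0.61·0.169492 + 0.39·0.037639 = 0.118069.
P(I | observation) = 0.10339 / 0.118069 = 0.875673.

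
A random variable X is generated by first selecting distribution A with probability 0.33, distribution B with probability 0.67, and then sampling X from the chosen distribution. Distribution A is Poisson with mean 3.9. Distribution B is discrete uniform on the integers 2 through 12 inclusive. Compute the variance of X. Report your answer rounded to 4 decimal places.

10.1118

Per component, A: μ=3.9, E[X²]=19.11; B: μ=7, E[X²]=59.
E[X] = 0.33·3.9 + 0.67·7 = 5.977.
E[X²] = 0.33·19.11 + 0.67·59 = 45.8363.
Var(X) = E[X²] − (E[X])² = 45.8363 − 35.7245 = 10.1118.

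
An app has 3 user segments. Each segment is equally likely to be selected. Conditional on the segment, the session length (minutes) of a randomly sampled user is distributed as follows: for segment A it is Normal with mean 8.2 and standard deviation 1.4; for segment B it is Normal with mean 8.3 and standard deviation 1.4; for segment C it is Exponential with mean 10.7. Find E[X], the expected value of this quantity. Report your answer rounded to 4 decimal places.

9.0667

Component means — A: 8.2; B: 8.3; C: 10.7.
E[X] = 0.333333·8.2 + 0.333333·8.3 + 0.333333·10.7 = 9.06667.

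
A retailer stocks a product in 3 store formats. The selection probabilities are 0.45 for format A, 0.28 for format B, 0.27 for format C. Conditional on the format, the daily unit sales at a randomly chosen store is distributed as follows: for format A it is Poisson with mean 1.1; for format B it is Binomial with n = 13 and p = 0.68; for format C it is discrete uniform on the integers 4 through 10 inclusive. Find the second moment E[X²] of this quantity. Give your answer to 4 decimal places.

38.0223

For each component E[X²] = Var + (mean)², giving A: 2.31; B: 80.9744; C: 53.
Overall E[X²] = 0.45·2.31 + 0.28·80.9744 + 0.27·53 = 38.0223.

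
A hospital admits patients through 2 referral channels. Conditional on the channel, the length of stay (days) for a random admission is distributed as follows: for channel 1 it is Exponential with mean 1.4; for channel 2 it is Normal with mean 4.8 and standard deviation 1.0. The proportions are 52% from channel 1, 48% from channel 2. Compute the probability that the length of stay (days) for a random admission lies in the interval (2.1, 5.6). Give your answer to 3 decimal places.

0.483

Conditional on each channel, P(2.1 < X < 5.6): 1: 0.204815; 2: 0.784678.
By total probability, P(2.1 < X < 5.6) = 0.52·0.204815 + 0.48·0.784678 = 0.483149.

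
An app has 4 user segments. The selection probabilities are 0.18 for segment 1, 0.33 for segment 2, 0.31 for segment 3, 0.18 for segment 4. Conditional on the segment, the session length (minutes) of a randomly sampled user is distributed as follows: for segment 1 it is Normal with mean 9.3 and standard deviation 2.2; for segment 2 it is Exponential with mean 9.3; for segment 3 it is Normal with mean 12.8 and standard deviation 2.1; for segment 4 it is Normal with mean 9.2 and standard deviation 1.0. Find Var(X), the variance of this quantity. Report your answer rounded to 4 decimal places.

33.6208

Per component, 1: μ=9.3, E[X²]=91.33; 2: μ=9.3, E[X²]=172.98; 3: μ=12.8, E[X²]=168.25; 4: μ=9.2, E[X²]=85.64.
E[X] = 0.18·9.3 + 0.33·9.3 + 0.31·12.8 + 0.18·9.2 = 10.367.
E[X²] = 0.18·91.33 + 0.33·172.98 + 0.31·168.25 + 0.18·85.64 = 141.096.
Var(X) = E[X²] − (E[X])² = 141.096 − 107.475 = 33.6208.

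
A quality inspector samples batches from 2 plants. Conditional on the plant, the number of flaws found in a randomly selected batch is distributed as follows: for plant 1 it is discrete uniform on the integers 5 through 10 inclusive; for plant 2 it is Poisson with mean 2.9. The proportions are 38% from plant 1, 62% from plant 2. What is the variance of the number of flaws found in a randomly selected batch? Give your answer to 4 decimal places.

7.8916

Per component, 1: μ=7.5, E[X²]=59.1667; 2: μ=2.9, E[X²]=11.31.
E[X] = 0.38·7.5 + 0.62·2.9 = 4.648.
E[X²] = 0.38·59.1667 + 0.62·11.31 = 29.4955.
Var(X) = E[X²] − (E[X])² = 29.4955 − 21.6039 = 7.89163.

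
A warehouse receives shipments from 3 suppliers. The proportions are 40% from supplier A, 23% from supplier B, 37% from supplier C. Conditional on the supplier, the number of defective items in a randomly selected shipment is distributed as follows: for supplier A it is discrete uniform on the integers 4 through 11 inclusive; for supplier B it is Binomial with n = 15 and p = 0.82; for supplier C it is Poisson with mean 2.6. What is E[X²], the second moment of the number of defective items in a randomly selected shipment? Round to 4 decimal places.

For each component E[X²] = Var + (mean)², giving A: 61.5; B: 153.504; C: 9.36.
Overall E[X²] = 0.4·61.5 + 0.23·153.504 + 0.37·9.36 = 63.3691.

63.3691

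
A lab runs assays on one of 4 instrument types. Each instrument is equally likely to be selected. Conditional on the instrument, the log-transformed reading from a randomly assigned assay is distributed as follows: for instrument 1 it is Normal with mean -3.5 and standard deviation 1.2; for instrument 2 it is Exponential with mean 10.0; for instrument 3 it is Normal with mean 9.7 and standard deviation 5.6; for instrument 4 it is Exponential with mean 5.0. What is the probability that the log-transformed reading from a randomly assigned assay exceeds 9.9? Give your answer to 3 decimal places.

0.249

Conditional on each instrument, P(X > 9.9): 1: 0; 2: 0.371577; 3: 0.485755; 4: 0.138069.
By total probability, P(X > 9.9) = 0.25·0 + 0.25·0.371577 + 0.25·0.485755 + 0.25·0.138069 = 0.24885.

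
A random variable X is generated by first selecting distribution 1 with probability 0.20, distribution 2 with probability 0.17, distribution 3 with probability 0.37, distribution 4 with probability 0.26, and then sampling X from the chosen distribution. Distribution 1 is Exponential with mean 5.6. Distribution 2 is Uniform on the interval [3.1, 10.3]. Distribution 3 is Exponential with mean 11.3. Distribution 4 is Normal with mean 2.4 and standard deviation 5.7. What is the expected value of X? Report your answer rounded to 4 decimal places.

Component means — 1: 5.6; 2: 6.7; 3: 11.3; 4: 2.4.
E[X] = 0.2·5.6 + 0.17·6.7 + 0.37·11.3 + 0.26·2.4 = 7.064.

7.0640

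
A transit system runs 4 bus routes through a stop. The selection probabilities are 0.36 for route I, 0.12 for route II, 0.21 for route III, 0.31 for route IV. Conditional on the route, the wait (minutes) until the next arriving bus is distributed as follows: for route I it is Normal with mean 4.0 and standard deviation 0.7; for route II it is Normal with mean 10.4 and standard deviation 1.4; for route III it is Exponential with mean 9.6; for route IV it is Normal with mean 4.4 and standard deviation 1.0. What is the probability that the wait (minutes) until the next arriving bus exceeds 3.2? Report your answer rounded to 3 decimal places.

0.859

Conditional on each route, P(X > 3.2): I: 0.873451; II: 1; III: 0.716531; IV: 0.88493.
By total probability, P(X > 3.2) = 0.36·0.873451 + 0.12·1 + 0.21·0.716531 + 0.31·0.88493 = 0.859242.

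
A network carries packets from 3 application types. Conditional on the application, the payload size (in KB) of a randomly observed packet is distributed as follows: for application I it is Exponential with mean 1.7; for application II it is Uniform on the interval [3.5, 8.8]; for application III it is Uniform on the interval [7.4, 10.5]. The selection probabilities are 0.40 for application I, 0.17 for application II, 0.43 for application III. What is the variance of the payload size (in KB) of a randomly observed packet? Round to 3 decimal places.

12.859

Per component, I: μ=1.7, E[X²]=5.78; II: μ=6.15, E[X²]=40.1633; III: μ=8.95, E[X²]=80.9033.
E[X] = 0.4·1.7 + 0.17·6.15 + 0.43·8.95 = 5.574.
E[X²] = 0.4·5.78 + 0.17·40.1633 + 0.43·80.9033 = 43.9282.
Var(X) = E[X²] − (E[X])² = 43.9282 − 31.0695 = 12.8587.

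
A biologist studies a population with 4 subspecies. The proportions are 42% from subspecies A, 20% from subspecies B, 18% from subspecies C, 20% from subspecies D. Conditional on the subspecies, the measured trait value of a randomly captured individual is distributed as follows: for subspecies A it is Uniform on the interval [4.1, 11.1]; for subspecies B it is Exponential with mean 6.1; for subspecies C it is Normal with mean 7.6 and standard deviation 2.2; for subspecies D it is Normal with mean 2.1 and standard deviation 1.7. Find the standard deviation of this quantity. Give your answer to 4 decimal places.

Per component, A: μ=7.6, E[X²]=61.8433; B: μ=6.1, E[X²]=74.42; C: μ=7.6, E[X²]=62.6; D: μ=2.1, E[X²]=7.3.
E[X] = 0.42·7.6 + 0.2·6.1 + 0.18·7.6 + 0.2·2.1 = 6.2.
E[X²] = 0.42·61.8433 + 0.2·74.42 + 0.18·62.6 + 0.2·7.3 = 53.5862.
Var(X) = E[X²] − (E[X])² = 53.5862 − 38.44 = 15.1462.
SD(X) = √15.1462 = 3.89181.

3.8918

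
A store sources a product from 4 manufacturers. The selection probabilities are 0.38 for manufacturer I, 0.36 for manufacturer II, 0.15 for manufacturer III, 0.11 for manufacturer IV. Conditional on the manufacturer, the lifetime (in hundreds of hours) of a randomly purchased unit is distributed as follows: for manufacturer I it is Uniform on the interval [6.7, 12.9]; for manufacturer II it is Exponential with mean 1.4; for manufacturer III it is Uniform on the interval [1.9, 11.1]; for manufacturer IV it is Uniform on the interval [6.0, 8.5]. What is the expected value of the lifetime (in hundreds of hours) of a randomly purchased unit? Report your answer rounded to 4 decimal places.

Component means — I: 9.8; II: 1.4; III: 6.5; IV: 7.25.
E[X] = 0.38·9.8 + 0.36·1.4 + 0.15·6.5 + 0.11·7.25 = 6.0005.

6.0005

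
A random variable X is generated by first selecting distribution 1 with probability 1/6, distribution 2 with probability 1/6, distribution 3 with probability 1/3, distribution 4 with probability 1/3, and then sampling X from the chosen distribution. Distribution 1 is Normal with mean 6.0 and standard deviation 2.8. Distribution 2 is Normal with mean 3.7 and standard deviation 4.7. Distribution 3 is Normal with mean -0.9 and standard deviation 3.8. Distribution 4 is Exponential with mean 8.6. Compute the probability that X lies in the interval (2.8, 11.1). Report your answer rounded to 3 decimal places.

0.430

Conditional on each component, P(2.8 < X < 11.1): 1: 0.83918; 2: 0.518239; 3: 0.164312; 4: 0.447029.
By total probability, P(2.8 < X < 11.1) = 0.166667·0.83918 + 0.166667·0.518239 + 0.333333·0.164312 + 0.333333·0.447029 = 0.430017.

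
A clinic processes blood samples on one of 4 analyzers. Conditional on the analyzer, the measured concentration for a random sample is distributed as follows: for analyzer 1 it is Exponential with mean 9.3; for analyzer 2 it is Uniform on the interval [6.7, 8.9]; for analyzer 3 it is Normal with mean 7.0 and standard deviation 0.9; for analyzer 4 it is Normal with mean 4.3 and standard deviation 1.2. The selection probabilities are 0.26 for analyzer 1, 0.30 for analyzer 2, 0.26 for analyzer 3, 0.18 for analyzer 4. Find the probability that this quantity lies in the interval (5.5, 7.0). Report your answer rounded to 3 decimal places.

0.206

Conditional on each analyzer, P(5.5 < X < 7.0): 1: 0.0824545; 2: 0.136364; 3: 0.45221; 4: 0.146431.
By total probability, P(5.5 < X < 7.0) = 0.26·0.0824545 + 0.3·0.136364 + 0.26·0.45221 + 0.18·0.146431 = 0.206279.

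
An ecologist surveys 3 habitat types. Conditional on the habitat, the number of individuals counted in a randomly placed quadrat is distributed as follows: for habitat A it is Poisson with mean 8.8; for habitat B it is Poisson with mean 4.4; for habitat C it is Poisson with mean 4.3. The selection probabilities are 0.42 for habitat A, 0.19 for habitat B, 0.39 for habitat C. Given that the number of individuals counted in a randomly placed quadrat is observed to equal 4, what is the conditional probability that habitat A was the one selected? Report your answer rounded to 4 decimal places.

Likelihoods P(X=4 | ·): A: 0.0376641; B: 0.191736; C: 0.193284.
Posterior ∝ prior × likelihood. Numerator for A: 0.42·0.0376641 = 0.0158189.
Normalizing constant: 0.42·0.0376641 + 0.19·0.191736 + 0.39·0.193284 = 0.12763.
P(A | observation) = 0.0158189 / 0.12763 = 0.123944.

0.1239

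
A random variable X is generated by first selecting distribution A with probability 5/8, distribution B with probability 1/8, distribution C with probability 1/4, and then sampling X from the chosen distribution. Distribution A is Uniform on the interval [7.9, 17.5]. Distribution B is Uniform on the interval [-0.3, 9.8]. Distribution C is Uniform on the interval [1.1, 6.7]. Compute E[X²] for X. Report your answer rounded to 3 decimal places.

113.945

For each component E[X²] = Var + (mean)², giving A: 168.97; B: 31.0633; C: 17.8233.
Overall E[X²] = 0.625·168.97 + 0.125·31.0633 + 0.25·17.8233 = 113.945.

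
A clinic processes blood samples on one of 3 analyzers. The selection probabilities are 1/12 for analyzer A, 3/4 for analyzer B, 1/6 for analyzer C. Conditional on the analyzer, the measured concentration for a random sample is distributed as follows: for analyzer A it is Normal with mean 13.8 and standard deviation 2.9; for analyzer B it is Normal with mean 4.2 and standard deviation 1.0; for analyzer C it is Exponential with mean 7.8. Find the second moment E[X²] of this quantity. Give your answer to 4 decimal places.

For each component E[X²] = Var + (mean)², giving A: 198.85; B: 18.64; C: 121.68.
Overall E[X²] = 0.0833333·198.85 + 0.75·18.64 + 0.166667·121.68 = 50.8308.

50.8308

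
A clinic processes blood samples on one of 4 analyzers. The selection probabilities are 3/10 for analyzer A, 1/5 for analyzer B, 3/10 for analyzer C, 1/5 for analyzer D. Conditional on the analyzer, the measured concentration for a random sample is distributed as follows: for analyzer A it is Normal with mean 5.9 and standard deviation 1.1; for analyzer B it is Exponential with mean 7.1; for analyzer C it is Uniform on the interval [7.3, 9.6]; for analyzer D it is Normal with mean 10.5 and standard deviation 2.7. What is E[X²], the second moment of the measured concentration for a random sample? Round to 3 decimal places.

76.031

For each component E[X²] = Var + (mean)², giving A: 36.02; B: 100.82; C: 71.8433; D: 117.54.
Overall E[X²] = 0.3·36.02 + 0.2·100.82 + 0.3·71.8433 + 0.2·117.54 = 76.031.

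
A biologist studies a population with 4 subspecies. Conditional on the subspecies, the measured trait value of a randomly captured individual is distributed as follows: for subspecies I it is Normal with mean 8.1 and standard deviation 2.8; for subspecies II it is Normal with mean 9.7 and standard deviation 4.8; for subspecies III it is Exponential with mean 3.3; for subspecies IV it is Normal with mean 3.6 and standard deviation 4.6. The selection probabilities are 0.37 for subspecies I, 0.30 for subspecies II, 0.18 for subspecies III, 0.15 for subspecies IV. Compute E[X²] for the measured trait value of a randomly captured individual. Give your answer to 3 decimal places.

71.354

For each component E[X²] = Var + (mean)², giving I: 73.45; II: 117.13; III: 21.78; IV: 34.12.
Overall E[X²] = 0.37·73.45 + 0.3·117.13 + 0.18·21.78 + 0.15·34.12 = 71.3539.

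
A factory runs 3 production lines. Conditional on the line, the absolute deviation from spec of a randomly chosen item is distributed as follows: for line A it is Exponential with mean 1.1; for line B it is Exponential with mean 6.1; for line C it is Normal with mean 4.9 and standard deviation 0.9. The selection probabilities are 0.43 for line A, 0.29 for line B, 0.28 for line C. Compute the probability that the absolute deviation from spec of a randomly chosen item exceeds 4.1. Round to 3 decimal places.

Conditional on each line, P(X > 4.1): A: 0.0240584; B: 0.510619; C: 0.812969.
By total probability, P(X > 4.1) = 0.43·0.0240584 + 0.29·0.510619 + 0.28·0.812969 = 0.386056.

0.386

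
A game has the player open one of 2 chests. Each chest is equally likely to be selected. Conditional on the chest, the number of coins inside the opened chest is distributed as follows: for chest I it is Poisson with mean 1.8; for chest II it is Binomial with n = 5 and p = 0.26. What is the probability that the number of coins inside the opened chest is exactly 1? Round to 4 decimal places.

0.3437

Conditional on each chest, P(X = 1): I: 0.297538; II: 0.389825.
By total probability, P(X = 1) = 0.5·0.297538 + 0.5·0.389825 = 0.343682.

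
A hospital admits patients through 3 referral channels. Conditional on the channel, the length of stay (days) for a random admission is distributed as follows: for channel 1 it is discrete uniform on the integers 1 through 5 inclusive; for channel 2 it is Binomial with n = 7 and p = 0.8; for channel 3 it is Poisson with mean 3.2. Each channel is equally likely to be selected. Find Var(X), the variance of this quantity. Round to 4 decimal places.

3.5022

Per component, 1: μ=3, E[X²]=11; 2: μ=5.6, E[X²]=32.48; 3: μ=3.2, E[X²]=13.44.
E[X] = 0.333333·3 + 0.333333·5.6 + 0.333333·3.2 = 3.93333.
E[X²] = 0.333333·11 + 0.333333·32.48 + 0.333333·13.44 = 18.9733.
Var(X) = E[X²] − (E[X])² = 18.9733 − 15.4711 = 3.50222.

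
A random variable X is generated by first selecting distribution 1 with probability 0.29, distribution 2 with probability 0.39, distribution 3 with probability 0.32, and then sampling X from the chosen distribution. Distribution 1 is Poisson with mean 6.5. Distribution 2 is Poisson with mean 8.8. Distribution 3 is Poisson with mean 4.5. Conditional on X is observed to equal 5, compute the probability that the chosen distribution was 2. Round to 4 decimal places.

0.2107

Likelihoods P(X=5 | ·): 1: 0.145369; 2: 0.0662889; 3: 0.170827.
Posterior ∝ prior × likelihood. Numerator for 2: 0.39·0.0662889 = 0.0258527.
Normalizing constant: 0.29·0.145369 + 0.39·0.0662889 + 0.32·0.170827 = 0.122674.
P(2 | observation) = 0.0258527 / 0.122674 = 0.210742.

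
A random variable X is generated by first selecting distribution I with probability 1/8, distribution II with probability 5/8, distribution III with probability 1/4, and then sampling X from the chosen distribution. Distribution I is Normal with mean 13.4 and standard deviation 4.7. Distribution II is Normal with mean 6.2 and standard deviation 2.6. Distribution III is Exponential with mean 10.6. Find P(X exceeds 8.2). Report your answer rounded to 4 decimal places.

0.3616

Conditional on each component, P(X > 8.2): I: 0.86572; II: 0.220878; III: 0.461356.
By total probability, P(X > 8.2) = 0.125·0.86572 + 0.625·0.220878 + 0.25·0.461356 = 0.361603.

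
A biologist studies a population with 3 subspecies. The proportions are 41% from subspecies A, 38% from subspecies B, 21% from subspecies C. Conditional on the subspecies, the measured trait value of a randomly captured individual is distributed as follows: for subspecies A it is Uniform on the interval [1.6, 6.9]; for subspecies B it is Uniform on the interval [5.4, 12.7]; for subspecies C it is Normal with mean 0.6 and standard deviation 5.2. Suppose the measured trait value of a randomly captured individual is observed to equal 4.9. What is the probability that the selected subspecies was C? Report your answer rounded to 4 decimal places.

0.1289

Likelihoods f(4.9 | ·): A: 0.188679; B: 0; C: 0.0545031.
Posterior ∝ prior × likelihood. Numerator for C: 0.21·0.0545031 = 0.0114456.
Normalizing constant: 0.41·0.188679 + 0.38·0 + 0.21·0.0545031 = 0.0888041.
P(C | observation) = 0.0114456 / 0.0888041 = 0.128886.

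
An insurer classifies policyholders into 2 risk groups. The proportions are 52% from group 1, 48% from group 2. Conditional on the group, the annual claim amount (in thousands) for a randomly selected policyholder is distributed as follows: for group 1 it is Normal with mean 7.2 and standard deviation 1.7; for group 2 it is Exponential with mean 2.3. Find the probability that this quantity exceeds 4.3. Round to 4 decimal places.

0.5711

Conditional on each group, P(X > 4.3): 1: 0.955985; 2: 0.154191.
By total probability, P(X > 4.3) = 0.52·0.955985 + 0.48·0.154191 = 0.571124.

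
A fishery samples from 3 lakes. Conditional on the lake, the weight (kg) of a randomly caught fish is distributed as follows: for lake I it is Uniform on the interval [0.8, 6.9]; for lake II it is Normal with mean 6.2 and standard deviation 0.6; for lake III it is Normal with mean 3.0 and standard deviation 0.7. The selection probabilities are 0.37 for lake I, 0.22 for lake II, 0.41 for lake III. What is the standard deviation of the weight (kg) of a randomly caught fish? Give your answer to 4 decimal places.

Per component, I: μ=3.85, E[X²]=17.9233; II: μ=6.2, E[X²]=38.8; III: μ=3, E[X²]=9.49.
E[X] = 0.37·3.85 + 0.22·6.2 + 0.41·3 = 4.0185.
E[X²] = 0.37·17.9233 + 0.22·38.8 + 0.41·9.49 = 19.0585.
Var(X) = E[X²] − (E[X])² = 19.0585 − 16.1483 = 2.91019.
SD(X) = √2.91019 = 1.70593.

1.7059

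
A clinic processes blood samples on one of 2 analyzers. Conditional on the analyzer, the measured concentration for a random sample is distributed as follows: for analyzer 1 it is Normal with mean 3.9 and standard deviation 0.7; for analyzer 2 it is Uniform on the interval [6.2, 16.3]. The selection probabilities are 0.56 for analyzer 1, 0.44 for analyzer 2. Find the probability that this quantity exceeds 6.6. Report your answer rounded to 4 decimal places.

Conditional on each analyzer, P(X > 6.6): 1: 5.73601e-05; 2: 0.960396.
By total probability, P(X > 6.6) = 0.56·5.73601e-05 + 0.44·0.960396 = 0.422606.

0.4226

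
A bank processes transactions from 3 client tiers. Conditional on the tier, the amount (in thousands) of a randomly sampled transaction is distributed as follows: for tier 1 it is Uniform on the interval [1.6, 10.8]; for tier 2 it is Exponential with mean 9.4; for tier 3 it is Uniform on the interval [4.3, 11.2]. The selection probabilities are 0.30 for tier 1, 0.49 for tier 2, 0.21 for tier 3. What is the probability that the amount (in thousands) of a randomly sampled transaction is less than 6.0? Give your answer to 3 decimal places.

0.426

Conditional on each tier, P(X < 6.0): 1: 0.478261; 2: 0.471809; 3: 0.246377.
By total probability, P(X < 6.0) = 0.3·0.478261 + 0.49·0.471809 + 0.21·0.246377 = 0.426404.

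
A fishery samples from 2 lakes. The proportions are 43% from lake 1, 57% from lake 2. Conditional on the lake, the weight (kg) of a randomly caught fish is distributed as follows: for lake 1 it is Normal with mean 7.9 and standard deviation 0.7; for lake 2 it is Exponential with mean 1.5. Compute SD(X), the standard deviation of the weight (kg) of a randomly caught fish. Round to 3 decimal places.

Per component, 1: μ=7.9, E[X²]=62.9; 2: μ=1.5, E[X²]=4.5.
E[X] = 0.43·7.9 + 0.57·1.5 = 4.252.
E[X²] = 0.43·62.9 + 0.57·4.5 = 29.612.
Var(X) = E[X²] − (E[X])² = 29.612 − 18.0795 = 11.5325.
SD(X) = √11.5325 = 3.39595.

3.396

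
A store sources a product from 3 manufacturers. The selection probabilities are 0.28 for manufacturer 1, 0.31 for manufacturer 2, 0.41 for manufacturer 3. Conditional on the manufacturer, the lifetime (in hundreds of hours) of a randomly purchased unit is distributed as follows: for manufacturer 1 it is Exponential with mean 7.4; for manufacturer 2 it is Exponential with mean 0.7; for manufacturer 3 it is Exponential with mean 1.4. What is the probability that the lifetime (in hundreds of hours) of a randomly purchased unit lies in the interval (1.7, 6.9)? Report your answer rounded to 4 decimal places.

Conditional on each manufacturer, P(1.7 < X < 6.9): 1: 0.401153; 2: 0.0881103; 3: 0.289685.
By total probability, P(1.7 < X < 6.9) = 0.28·0.401153 + 0.31·0.0881103 + 0.41·0.289685 = 0.258408.

0.2584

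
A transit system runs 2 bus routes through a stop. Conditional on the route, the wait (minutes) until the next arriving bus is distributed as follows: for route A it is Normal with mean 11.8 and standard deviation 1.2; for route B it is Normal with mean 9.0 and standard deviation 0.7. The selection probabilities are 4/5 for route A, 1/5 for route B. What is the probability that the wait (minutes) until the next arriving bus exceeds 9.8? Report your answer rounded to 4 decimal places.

0.7871

Conditional on each route, P(X > 9.8): A: 0.95221; B: 0.126549.
By total probability, P(X > 9.8) = 0.8·0.95221 + 0.2·0.126549 = 0.787078.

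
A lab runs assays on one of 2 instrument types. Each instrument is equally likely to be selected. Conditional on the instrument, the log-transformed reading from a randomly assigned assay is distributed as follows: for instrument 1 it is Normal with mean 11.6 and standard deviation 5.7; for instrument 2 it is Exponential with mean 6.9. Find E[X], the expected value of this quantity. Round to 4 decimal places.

Component means — 1: 11.6; 2: 6.9.
E[X] = 0.5·11.6 + 0.5·6.9 = 9.25.

9.2500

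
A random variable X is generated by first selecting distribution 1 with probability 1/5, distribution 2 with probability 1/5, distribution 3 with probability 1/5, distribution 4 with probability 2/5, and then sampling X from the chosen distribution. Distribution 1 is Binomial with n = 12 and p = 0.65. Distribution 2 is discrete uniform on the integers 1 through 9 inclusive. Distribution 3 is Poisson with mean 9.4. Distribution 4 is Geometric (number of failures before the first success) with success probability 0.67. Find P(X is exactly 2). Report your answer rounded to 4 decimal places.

Conditional on each component, P(X = 2): 1: 0.000769221; 2: 0.111111; 3: 0.00365475; 4: 0.072963.
By total probability, P(X = 2) = 0.2·0.000769221 + 0.2·0.111111 + 0.2·0.00365475 + 0.4·0.072963 = 0.0522922.

0.0523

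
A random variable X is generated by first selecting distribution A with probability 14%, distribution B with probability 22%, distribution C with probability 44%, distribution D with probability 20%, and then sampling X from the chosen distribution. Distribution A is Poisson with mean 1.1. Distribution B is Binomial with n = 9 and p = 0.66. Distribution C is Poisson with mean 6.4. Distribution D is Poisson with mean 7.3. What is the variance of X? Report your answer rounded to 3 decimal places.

Per component, A: μ=1.1, E[X²]=2.31; B: μ=5.94, E[X²]=37.3032; C: μ=6.4, E[X²]=47.36; D: μ=7.3, E[X²]=60.59.
E[X] = 0.14·1.1 + 0.22·5.94 + 0.44·6.4 + 0.2·7.3 = 5.7368.
E[X²] = 0.14·2.31 + 0.22·37.3032 + 0.44·47.36 + 0.2·60.59 = 41.4865.
Var(X) = E[X²] − (E[X])² = 41.4865 − 32.9109 = 8.57563.

8.576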